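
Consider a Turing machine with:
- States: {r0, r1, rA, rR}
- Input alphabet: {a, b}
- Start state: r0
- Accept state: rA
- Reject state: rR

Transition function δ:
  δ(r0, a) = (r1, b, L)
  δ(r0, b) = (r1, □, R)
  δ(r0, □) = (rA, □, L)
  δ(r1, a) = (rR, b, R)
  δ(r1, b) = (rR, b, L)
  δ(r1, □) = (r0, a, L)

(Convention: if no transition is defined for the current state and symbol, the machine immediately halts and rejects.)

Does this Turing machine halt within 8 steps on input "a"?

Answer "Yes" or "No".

Execution trace:
Initial: [r0]a
Step 1: δ(r0, a) = (r1, b, L) → [r1]□b
Step 2: δ(r1, □) = (r0, a, L) → [r0]□ab
Step 3: δ(r0, □) = (rA, □, L) → [rA]□□ab

The machine reaches the accept state rA and halts.
The machine halted after 3 steps (within the 8-step bound).

Answer: Yes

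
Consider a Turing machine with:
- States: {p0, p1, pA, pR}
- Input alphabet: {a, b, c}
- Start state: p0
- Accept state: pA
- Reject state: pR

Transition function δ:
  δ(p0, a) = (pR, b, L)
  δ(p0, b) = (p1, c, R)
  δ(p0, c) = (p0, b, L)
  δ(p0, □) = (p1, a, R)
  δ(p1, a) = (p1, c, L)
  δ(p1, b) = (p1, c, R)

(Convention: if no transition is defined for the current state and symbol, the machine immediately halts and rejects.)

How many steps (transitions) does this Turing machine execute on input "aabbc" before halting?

Execution trace:
Initial: [p0]aabbc
Step 1: δ(p0, a) = (pR, b, L) → [pR]□babbc

The machine reaches the reject state pR and halts.

The machine executed 1 step before halting.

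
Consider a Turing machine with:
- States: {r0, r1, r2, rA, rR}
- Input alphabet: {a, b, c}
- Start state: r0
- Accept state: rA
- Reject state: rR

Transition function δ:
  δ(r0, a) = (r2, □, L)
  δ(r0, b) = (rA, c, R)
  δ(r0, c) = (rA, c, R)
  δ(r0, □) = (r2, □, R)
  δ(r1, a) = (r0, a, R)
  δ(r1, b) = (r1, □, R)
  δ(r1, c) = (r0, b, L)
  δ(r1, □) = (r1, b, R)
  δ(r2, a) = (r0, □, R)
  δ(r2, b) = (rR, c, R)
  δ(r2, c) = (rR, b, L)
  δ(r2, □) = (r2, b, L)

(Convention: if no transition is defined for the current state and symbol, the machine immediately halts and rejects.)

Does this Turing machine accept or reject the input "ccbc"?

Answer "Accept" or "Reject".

Execution trace:
Initial: [r0]ccbc
Step 1: δ(r0, c) = (rA, c, R) → c[rA]cbc

The machine reaches the accept state rA and halts.

Answer: Accept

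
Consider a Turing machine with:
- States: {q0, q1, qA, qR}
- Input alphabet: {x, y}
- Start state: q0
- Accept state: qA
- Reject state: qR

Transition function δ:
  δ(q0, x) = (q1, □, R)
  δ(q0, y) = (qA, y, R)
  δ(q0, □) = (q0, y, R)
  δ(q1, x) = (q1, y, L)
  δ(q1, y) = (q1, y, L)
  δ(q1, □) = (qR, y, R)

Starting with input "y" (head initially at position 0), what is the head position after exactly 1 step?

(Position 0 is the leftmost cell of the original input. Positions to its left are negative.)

Execution trace (head position shown):
Step 0: [q0]y  (head at position 0)
Step 1: move right → y[qA]□  (head at position 1)

After 1 step, the head is at position 1.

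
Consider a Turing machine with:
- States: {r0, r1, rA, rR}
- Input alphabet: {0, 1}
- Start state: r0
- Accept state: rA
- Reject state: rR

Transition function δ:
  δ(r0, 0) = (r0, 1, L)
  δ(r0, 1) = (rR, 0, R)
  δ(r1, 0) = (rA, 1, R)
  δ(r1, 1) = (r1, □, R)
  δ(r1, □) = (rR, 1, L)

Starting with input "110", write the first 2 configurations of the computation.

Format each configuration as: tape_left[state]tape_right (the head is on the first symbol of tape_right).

Transitions applied:
Step 1: δ(r0, 1) = (rR, 0, R)

The first 2 configurations are:
[r0]110 ⊢ 0[rR]10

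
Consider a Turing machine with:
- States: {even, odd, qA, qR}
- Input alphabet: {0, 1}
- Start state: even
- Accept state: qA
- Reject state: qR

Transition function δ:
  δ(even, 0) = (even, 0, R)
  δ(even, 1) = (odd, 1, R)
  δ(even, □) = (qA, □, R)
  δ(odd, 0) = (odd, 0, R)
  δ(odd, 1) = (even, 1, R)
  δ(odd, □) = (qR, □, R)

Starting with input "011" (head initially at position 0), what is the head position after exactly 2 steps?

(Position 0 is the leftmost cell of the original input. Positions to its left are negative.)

Execution trace (head position shown):
Step 0: [even]011  (head at position 0)
Step 1: move right → 0[even]11  (head at position 1)
Step 2: move right → 01[odd]1  (head at position 2)

After 2 steps, the head is at position 2.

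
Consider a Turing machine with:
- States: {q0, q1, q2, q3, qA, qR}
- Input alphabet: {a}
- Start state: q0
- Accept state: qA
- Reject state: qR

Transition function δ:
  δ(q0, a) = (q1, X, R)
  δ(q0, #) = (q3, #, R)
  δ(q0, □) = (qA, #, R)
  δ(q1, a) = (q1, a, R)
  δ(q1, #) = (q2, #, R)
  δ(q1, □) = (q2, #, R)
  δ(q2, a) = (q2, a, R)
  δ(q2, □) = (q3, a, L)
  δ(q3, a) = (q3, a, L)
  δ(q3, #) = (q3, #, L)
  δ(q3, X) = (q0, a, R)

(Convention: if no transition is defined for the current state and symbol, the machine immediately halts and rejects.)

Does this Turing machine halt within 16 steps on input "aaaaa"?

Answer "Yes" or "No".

Execution trace:
Initial: [q0]aaaaa
Step 1: δ(q0, a) = (q1, X, R) → X[q1]aaaa
Step 2: δ(q1, a) = (q1, a, R) → Xa[q1]aaa
Step 3: δ(q1, a) = (q1, a, R) → Xaa[q1]aa
Step 4: δ(q1, a) = (q1, a, R) → Xaaa[q1]a
Step 5: δ(q1, a) = (q1, a, R) → Xaaaa[q1]□
Step 6: δ(q1, □) = (q2, #, R) → Xaaaa#[q2]□
Step 7: δ(q2, □) = (q3, a, L) → Xaaaa[q3]#a
Step 8: δ(q3, #) = (q3, #, L) → Xaaa[q3]a#a
Step 9: δ(q3, a) = (q3, a, L) → Xaa[q3]aa#a
Step 10: δ(q3, a) = (q3, a, L) → Xa[q3]aaa#a
Step 11: δ(q3, a) = (q3, a, L) → X[q3]aaaa#a
Step 12: δ(q3, a) = (q3, a, L) → [q3]Xaaaa#a
Step 13: δ(q3, X) = (q0, a, R) → a[q0]aaaa#a
Step 14: δ(q0, a) = (q1, X, R) → aX[q1]aaa#a
Step 15: δ(q1, a) = (q1, a, R) → aXa[q1]aa#a
Step 16: δ(q1, a) = (q1, a, R) → aXaa[q1]a#a

The machine has not reached a halting state after 16 steps.
The machine did not halt within the 16-step bound.

Answer: No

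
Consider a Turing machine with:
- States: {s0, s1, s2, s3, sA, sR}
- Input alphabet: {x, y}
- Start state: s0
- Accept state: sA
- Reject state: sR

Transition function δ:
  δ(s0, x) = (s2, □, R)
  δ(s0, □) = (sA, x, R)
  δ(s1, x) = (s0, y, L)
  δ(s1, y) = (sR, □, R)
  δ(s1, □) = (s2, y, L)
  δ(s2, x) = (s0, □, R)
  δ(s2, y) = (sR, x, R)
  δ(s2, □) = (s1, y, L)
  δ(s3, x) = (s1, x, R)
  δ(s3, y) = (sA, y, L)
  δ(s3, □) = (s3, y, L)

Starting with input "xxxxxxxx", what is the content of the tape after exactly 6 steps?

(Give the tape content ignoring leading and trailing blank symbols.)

Execution trace:
Initial: [s0]xxxxxxxx
Step 1: δ(s0, x) = (s2, □, R) → □[s2]xxxxxxx
Step 2: δ(s2, x) = (s0, □, R) → □□[s0]xxxxxx
Step 3: δ(s0, x) = (s2, □, R) → □□□[s2]xxxxx
Step 4: δ(s2, x) = (s0, □, R) → □□□□[s0]xxxx
Step 5: δ(s0, x) = (s2, □, R) → □□□□□[s2]xxx
Step 6: δ(s2, x) = (s0, □, R) → □□□□□□[s0]xx

After 6 steps, the tape (ignoring leading/trailing blanks) is: xx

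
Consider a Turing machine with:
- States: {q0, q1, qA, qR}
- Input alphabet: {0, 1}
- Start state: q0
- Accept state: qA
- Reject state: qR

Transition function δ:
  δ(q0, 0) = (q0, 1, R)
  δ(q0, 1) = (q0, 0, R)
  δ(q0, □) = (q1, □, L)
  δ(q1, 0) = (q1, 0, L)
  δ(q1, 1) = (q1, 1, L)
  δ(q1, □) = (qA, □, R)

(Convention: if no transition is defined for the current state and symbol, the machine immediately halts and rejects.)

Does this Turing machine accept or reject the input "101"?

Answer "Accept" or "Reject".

Execution trace:
Initial: [q0]101
Step 1: δ(q0, 1) = (q0, 0, R) → 0[q0]01
Step 2: δ(q0, 0) = (q0, 1, R) → 01[q0]1
Step 3: δ(q0, 1) = (q0, 0, R) → 010[q0]□
Step 4: δ(q0, □) = (q1, □, L) → 01[q1]0□
Step 5: δ(q1, 0) = (q1, 0, L) → 0[q1]10□
Step 6: δ(q1, 1) = (q1, 1, L) → [q1]010□
Step 7: δ(q1, 0) = (q1, 0, L) → [q1]□010□
Step 8: δ(q1, □) = (qA, □, R) → □[qA]010□

The machine reaches the accept state qA and halts.

Answer: Accept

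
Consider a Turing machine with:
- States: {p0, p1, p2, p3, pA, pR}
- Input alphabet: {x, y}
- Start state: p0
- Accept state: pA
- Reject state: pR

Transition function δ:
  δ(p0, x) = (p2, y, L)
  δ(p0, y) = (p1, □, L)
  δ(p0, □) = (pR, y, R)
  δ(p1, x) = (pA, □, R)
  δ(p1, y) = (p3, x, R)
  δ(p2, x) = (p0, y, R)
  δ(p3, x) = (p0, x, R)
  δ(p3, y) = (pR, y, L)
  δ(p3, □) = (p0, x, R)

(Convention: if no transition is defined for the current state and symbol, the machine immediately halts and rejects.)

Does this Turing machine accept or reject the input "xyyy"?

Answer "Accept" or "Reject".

Execution trace:
Initial: [p0]xyyy
Step 1: δ(p0, x) = (p2, y, L) → [p2]□yyyy

No transition is defined for δ(p2, □). By convention the machine halts and rejects.

Answer: Reject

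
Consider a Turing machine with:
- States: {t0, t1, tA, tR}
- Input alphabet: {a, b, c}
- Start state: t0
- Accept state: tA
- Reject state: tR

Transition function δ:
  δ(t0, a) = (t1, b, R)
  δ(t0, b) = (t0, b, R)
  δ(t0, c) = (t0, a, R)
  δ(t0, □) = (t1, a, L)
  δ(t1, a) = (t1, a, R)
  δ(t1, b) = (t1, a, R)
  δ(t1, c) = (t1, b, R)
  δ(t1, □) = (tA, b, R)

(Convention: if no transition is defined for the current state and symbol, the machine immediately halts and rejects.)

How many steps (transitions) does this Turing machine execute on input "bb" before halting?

Execution trace:
Initial: [t0]bb
Step 1: δ(t0, b) = (t0, b, R) → b[t0]b
Step 2: δ(t0, b) = (t0, b, R) → bb[t0]□
Step 3: δ(t0, □) = (t1, a, L) → b[t1]ba
Step 4: δ(t1, b) = (t1, a, R) → ba[t1]a
Step 5: δ(t1, a) = (t1, a, R) → baa[t1]□
Step 6: δ(t1, □) = (tA, b, R) → baab[tA]□

The machine reaches the accept state tA and halts.

The machine executed 6 steps before halting.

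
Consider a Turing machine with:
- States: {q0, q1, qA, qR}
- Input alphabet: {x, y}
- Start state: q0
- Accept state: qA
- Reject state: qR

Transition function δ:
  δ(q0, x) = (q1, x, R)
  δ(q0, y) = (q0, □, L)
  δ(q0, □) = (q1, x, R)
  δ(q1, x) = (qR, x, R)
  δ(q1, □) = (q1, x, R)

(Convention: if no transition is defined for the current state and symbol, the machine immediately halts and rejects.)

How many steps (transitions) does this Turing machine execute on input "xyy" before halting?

Execution trace:
Initial: [q0]xyy
Step 1: δ(q0, x) = (q1, x, R) → x[q1]yy

No transition is defined for δ(q1, y). By convention the machine halts and rejects.

The machine executed 1 step before halting.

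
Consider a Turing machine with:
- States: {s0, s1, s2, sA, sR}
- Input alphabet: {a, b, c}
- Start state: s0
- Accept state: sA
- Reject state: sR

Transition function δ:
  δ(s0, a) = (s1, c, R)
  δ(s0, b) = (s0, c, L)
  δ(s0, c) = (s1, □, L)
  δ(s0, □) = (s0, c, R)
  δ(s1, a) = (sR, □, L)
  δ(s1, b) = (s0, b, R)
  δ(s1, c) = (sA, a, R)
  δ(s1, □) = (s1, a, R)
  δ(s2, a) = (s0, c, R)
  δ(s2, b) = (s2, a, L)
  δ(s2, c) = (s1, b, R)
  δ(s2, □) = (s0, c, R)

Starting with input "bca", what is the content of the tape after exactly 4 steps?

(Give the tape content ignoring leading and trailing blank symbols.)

Execution trace:
Initial: [s0]bca
Step 1: δ(s0, b) = (s0, c, L) → [s0]□cca
Step 2: δ(s0, □) = (s0, c, R) → c[s0]cca
Step 3: δ(s0, c) = (s1, □, L) → [s1]c□ca
Step 4: δ(s1, c) = (sA, a, R) → a[sA]□ca

The machine reaches the accept state sA and halts.

After 4 steps, the tape (ignoring leading/trailing blanks) is: a□ca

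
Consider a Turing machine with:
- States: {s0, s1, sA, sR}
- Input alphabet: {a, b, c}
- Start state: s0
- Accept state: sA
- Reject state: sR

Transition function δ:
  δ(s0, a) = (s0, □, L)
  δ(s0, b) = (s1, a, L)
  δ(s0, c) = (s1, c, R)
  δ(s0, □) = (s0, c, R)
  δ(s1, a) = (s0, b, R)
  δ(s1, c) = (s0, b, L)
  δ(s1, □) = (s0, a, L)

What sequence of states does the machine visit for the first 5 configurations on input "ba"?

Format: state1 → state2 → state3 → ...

Execution trace:
Initial: [s0]ba
Step 1: δ(s0, b) = (s1, a, L) → [s1]□aa
Step 2: δ(s1, □) = (s0, a, L) → [s0]□aaa
Step 3: δ(s0, □) = (s0, c, R) → c[s0]aaa
Step 4: δ(s0, a) = (s0, □, L) → [s0]c□aa

State sequence: s0 → s1 → s0 → s0 → s0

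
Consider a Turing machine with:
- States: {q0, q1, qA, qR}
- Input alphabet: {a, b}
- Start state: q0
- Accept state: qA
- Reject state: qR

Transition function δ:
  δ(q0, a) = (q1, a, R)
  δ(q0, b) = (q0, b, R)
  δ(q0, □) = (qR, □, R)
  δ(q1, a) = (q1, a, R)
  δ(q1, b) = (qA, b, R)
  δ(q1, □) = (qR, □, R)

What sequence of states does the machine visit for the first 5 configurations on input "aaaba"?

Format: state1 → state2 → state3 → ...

Execution trace:
Initial: [q0]aaaba
Step 1: δ(q0, a) = (q1, a, R) → a[q1]aaba
Step 2: δ(q1, a) = (q1, a, R) → aa[q1]aba
Step 3: δ(q1, a) = (q1, a, R) → aaa[q1]ba
Step 4: δ(q1, b) = (qA, b, R) → aaab[qA]a

The machine reaches the accept state qA and halts.

State sequence: q0 → q1 → q1 → q1 → qA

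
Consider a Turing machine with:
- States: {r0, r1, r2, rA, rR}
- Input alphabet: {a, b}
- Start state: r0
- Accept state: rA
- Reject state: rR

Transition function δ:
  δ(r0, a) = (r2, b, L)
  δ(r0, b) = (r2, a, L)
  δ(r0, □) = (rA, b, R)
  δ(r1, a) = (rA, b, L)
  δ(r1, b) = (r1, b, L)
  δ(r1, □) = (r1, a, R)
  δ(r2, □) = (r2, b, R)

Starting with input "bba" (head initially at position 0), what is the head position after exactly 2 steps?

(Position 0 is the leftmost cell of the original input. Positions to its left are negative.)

Execution trace (head position shown):
Step 0: [r0]bba  (head at position 0)
Step 1: move left → [r2]□aba  (head at position -1)
Step 2: move right → b[r2]aba  (head at position 0)

After 2 steps, the head is at position 0.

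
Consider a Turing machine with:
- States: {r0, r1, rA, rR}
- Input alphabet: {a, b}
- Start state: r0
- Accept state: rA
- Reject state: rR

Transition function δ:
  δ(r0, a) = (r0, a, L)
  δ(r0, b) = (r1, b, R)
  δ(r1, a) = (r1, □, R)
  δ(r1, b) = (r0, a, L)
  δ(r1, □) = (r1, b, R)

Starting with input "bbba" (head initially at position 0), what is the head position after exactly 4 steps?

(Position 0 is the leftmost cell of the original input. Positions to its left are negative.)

Execution trace (head position shown):
Step 0: [r0]bbba  (head at position 0)
Step 1: move right → b[r1]bba  (head at position 1)
Step 2: move left → [r0]baba  (head at position 0)
Step 3: move right → b[r1]aba  (head at position 1)
Step 4: move right → b□[r1]ba  (head at position 2)

After 4 steps, the head is at position 2.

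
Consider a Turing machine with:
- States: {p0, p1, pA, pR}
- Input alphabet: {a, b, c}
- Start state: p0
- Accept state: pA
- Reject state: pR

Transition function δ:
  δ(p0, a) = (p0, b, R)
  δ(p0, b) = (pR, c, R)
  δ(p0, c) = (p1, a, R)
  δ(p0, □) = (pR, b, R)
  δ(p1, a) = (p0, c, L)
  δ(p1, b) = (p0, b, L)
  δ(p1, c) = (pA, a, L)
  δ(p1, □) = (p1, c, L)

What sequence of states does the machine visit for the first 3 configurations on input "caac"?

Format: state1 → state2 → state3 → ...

Execution trace:
Initial: [p0]caac
Step 1: δ(p0, c) = (p1, a, R) → a[p1]aac
Step 2: δ(p1, a) = (p0, c, L) → [p0]acac

State sequence: p0 → p1 → p0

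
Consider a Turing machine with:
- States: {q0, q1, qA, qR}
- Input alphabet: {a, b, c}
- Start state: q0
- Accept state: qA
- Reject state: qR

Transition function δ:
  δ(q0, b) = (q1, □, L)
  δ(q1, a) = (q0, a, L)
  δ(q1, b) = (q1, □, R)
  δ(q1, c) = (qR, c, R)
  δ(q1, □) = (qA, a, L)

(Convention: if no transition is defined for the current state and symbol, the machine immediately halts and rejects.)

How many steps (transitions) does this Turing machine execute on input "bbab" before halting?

Execution trace:
Initial: [q0]bbab
Step 1: δ(q0, b) = (q1, □, L) → [q1]□□bab
Step 2: δ(q1, □) = (qA, a, L) → [qA]□a□bab

The machine reaches the accept state qA and halts.

The machine executed 2 steps before halting.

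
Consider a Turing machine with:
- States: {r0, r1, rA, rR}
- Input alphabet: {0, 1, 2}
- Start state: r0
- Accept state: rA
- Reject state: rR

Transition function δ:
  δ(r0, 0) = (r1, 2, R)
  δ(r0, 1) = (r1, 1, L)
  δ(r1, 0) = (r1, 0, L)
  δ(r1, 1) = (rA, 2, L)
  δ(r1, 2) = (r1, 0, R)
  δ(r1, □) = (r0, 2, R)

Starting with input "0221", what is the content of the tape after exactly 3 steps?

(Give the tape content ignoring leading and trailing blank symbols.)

Execution trace:
Initial: [r0]0221
Step 1: δ(r0, 0) = (r1, 2, R) → 2[r1]221
Step 2: δ(r1, 2) = (r1, 0, R) → 20[r1]21
Step 3: δ(r1, 2) = (r1, 0, R) → 200[r1]1

After 3 steps, the tape (ignoring leading/trailing blanks) is: 2001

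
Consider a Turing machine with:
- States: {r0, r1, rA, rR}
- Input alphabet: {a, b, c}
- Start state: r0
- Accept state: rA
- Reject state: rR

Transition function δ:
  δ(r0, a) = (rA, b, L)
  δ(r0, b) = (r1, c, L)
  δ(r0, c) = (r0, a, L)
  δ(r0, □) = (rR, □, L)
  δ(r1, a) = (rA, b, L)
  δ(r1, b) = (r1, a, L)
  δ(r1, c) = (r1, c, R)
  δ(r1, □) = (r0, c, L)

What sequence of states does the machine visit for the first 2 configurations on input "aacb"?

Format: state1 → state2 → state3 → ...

Execution trace:
Initial: [r0]aacb
Step 1: δ(r0, a) = (rA, b, L) → [rA]□bacb

The machine reaches the accept state rA and halts.

State sequence: r0 → rA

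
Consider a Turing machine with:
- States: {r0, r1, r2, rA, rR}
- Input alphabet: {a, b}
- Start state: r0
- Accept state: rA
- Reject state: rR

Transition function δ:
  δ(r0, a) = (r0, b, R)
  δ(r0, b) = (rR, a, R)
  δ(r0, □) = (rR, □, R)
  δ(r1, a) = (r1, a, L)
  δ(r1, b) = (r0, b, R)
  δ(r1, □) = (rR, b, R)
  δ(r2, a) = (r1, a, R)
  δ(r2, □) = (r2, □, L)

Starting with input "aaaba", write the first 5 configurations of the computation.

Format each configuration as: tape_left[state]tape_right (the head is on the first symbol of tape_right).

Transitions applied:
Step 1: δ(r0, a) = (r0, b, R)
Step 2: δ(r0, a) = (r0, b, R)
Step 3: δ(r0, a) = (r0, b, R)
Step 4: δ(r0, b) = (rR, a, R)

The first 5 configurations are:
[r0]aaaba ⊢ b[r0]aaba ⊢ bb[r0]aba ⊢ bbb[r0]ba ⊢ bbba[rR]a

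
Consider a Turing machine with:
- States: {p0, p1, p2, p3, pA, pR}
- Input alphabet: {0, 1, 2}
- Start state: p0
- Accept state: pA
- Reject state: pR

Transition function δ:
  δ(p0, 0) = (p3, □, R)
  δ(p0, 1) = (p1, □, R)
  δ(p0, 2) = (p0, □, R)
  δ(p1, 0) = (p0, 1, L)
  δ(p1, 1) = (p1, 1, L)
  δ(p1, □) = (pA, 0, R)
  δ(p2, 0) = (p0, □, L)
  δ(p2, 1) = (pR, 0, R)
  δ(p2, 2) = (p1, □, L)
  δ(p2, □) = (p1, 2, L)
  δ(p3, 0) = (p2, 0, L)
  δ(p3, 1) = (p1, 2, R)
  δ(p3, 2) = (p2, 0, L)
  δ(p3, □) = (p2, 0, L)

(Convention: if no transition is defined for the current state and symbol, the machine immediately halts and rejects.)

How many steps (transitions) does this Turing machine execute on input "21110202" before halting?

Execution trace:
Initial: [p0]21110202
Step 1: δ(p0, 2) = (p0, □, R) → □[p0]1110202
Step 2: δ(p0, 1) = (p1, □, R) → □□[p1]110202
Step 3: δ(p1, 1) = (p1, 1, L) → □[p1]□110202
Step 4: δ(p1, □) = (pA, 0, R) → □0[pA]110202

The machine reaches the accept state pA and halts.

The machine executed 4 steps before halting.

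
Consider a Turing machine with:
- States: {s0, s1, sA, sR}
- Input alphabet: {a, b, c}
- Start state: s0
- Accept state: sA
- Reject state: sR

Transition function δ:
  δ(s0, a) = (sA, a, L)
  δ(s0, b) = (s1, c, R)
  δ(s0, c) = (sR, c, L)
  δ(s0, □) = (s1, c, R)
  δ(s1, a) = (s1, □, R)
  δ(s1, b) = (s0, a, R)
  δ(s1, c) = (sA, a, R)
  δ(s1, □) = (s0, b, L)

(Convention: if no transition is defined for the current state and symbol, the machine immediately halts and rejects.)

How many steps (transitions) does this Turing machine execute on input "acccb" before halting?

Execution trace:
Initial: [s0]acccb
Step 1: δ(s0, a) = (sA, a, L) → [sA]□acccb

The machine reaches the accept state sA and halts.

The machine executed 1 step before halting.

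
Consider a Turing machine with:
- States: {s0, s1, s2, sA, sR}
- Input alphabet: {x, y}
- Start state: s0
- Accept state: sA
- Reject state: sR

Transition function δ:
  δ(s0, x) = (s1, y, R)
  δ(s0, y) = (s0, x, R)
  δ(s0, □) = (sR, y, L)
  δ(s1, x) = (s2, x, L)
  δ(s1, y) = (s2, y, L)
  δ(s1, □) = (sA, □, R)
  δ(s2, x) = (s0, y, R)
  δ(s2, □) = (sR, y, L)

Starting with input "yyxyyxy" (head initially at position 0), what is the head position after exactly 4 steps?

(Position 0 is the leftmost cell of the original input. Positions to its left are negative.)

Execution trace (head position shown):
Step 0: [s0]yyxyyxy  (head at position 0)
Step 1: move right → x[s0]yxyyxy  (head at position 1)
Step 2: move right → xx[s0]xyyxy  (head at position 2)
Step 3: move right → xxy[s1]yyxy  (head at position 3)
Step 4: move left → xx[s2]yyyxy  (head at position 2)

After 4 steps, the head is at position 2.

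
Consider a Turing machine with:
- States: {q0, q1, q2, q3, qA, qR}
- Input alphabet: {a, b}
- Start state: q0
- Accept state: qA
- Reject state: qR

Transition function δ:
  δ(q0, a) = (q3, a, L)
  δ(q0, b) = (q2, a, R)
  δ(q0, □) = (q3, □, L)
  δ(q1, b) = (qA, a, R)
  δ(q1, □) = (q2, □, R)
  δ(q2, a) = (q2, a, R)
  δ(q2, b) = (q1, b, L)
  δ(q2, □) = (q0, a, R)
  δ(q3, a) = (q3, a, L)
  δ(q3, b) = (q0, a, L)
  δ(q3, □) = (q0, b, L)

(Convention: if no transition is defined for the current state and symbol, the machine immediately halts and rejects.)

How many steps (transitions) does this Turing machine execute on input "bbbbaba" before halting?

Execution trace:
Initial: [q0]bbbbaba
Step 1: δ(q0, b) = (q2, a, R) → a[q2]bbbaba
Step 2: δ(q2, b) = (q1, b, L) → [q1]abbbaba

No transition is defined for δ(q1, a). By convention the machine halts and rejects.

The machine executed 2 steps before halting.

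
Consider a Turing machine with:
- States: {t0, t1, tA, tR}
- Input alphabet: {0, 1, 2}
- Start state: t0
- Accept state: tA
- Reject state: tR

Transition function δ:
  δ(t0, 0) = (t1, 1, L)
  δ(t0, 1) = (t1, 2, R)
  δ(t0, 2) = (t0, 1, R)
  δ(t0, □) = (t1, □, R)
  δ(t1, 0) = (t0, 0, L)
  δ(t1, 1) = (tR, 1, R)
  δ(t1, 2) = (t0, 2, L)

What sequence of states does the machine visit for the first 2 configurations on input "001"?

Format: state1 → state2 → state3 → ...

Execution trace:
Initial: [t0]001
Step 1: δ(t0, 0) = (t1, 1, L) → [t1]□101

No transition is defined for δ(t1, □). By convention the machine halts and rejects.

State sequence: t0 → t1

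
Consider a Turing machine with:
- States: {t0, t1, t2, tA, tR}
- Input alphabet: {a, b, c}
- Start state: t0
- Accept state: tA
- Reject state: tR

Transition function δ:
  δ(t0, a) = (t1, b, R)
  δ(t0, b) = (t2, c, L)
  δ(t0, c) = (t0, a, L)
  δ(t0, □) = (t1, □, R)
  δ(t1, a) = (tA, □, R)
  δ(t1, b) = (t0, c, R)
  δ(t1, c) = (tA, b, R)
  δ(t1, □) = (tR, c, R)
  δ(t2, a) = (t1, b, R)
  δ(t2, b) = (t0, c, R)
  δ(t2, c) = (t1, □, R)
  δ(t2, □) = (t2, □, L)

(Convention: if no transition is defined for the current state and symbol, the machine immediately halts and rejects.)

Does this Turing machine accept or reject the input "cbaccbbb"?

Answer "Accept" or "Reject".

Execution trace:
Initial: [t0]cbaccbbb
Step 1: δ(t0, c) = (t0, a, L) → [t0]□abaccbbb
Step 2: δ(t0, □) = (t1, □, R) → □[t1]abaccbbb
Step 3: δ(t1, a) = (tA, □, R) → □□[tA]baccbbb

The machine reaches the accept state tA and halts.

Answer: Accept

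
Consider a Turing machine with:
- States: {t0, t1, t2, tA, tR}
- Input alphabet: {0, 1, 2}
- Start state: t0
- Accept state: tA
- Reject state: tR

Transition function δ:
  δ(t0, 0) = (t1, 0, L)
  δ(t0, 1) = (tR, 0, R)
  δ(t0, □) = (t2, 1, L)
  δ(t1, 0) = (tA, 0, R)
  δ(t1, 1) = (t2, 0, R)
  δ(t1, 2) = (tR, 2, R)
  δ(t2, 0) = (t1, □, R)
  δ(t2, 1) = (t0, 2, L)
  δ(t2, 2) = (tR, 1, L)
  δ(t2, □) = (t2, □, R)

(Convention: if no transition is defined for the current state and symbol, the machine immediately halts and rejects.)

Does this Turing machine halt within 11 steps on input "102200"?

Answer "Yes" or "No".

Execution trace:
Initial: [t0]102200
Step 1: δ(t0, 1) = (tR, 0, R) → 0[tR]02200

The machine reaches the reject state tR and halts.
The machine halted after 1 step (within the 11-step bound).

Answer: Yes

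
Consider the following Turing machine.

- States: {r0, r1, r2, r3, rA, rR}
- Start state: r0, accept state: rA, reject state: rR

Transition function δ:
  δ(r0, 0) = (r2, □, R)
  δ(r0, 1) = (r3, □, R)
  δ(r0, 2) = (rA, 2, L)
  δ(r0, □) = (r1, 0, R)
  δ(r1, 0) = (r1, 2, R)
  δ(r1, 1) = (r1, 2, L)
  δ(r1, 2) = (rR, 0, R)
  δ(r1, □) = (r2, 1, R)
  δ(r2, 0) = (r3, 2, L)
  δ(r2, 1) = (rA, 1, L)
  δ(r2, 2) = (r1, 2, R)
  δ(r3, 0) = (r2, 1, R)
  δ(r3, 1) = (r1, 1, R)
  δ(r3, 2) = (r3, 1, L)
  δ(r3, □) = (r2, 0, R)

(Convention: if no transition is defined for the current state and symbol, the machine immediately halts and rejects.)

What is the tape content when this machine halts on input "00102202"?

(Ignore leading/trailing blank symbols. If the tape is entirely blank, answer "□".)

Execution trace:
Initial: [r0]00102202
Step 1: δ(r0, 0) = (r2, □, R) → □[r2]0102202
Step 2: δ(r2, 0) = (r3, 2, L) → [r3]□2102202
Step 3: δ(r3, □) = (r2, 0, R) → 0[r2]2102202
Step 4: δ(r2, 2) = (r1, 2, R) → 02[r1]102202
Step 5: δ(r1, 1) = (r1, 2, L) → 0[r1]2202202
Step 6: δ(r1, 2) = (rR, 0, R) → 00[rR]202202

The machine reaches the reject state rR and halts.

Final tape (ignoring leading/trailing blanks): 00202202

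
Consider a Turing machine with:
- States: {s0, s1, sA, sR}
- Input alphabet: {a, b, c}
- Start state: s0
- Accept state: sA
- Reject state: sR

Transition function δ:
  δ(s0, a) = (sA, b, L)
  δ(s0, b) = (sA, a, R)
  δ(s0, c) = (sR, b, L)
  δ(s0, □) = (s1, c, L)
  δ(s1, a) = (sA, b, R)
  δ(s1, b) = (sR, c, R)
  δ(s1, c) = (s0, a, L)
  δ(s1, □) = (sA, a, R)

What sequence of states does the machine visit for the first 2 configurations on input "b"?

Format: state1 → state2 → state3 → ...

Execution trace:
Initial: [s0]b
Step 1: δ(s0, b) = (sA, a, R) → a[sA]□

The machine reaches the accept state sA and halts.

State sequence: s0 → sA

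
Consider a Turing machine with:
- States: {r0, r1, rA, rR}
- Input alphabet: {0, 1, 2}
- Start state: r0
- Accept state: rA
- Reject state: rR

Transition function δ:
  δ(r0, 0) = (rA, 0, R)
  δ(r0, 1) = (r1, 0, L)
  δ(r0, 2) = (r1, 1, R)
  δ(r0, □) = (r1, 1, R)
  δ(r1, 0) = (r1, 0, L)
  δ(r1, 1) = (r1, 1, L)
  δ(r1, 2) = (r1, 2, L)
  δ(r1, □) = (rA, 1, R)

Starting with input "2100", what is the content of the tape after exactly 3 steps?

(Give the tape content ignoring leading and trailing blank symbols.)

Execution trace:
Initial: [r0]2100
Step 1: δ(r0, 2) = (r1, 1, R) → 1[r1]100
Step 2: δ(r1, 1) = (r1, 1, L) → [r1]1100
Step 3: δ(r1, 1) = (r1, 1, L) → [r1]□1100

After 3 steps, the tape (ignoring leading/trailing blanks) is: 1100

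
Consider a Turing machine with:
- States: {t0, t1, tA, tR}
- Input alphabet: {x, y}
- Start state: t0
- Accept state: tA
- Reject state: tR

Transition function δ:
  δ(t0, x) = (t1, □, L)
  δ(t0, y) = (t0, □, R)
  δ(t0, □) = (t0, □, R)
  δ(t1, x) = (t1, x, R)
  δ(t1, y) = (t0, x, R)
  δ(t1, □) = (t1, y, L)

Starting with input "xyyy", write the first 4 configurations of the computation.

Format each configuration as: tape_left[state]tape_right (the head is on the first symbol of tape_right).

Transitions applied:
Step 1: δ(t0, x) = (t1, □, L)
Step 2: δ(t1, □) = (t1, y, L)
Step 3: δ(t1, □) = (t1, y, L)

The first 4 configurations are:
[t0]xyyy ⊢ [t1]□□yyy ⊢ [t1]□y□yyy ⊢ [t1]□yy□yyy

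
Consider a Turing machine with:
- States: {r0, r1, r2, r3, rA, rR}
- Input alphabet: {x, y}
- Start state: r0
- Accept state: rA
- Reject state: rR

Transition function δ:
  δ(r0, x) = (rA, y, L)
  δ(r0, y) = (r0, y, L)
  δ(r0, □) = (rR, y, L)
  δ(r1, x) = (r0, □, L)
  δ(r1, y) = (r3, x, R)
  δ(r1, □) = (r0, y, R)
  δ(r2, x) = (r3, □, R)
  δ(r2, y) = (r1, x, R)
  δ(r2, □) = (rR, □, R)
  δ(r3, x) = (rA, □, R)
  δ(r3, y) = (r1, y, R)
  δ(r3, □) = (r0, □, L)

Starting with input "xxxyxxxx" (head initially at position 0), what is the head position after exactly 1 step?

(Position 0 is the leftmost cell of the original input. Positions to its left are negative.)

Execution trace (head position shown):
Step 0: [r0]xxxyxxxx  (head at position 0)
Step 1: move left → [rA]□yxxyxxxx  (head at position -1)

After 1 step, the head is at position -1.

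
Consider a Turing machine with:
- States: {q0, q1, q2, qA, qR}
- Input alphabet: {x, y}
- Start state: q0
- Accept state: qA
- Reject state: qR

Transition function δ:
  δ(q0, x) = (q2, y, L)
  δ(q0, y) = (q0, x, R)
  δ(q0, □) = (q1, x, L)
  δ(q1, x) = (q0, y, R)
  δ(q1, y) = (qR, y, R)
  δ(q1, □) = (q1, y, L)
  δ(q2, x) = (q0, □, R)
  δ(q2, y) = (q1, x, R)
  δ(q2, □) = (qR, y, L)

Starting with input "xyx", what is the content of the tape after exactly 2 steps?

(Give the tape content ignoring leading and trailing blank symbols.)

Execution trace:
Initial: [q0]xyx
Step 1: δ(q0, x) = (q2, y, L) → [q2]□yyx
Step 2: δ(q2, □) = (qR, y, L) → [qR]□yyyx

The machine reaches the reject state qR and halts.

After 2 steps, the tape (ignoring leading/trailing blanks) is: yyyx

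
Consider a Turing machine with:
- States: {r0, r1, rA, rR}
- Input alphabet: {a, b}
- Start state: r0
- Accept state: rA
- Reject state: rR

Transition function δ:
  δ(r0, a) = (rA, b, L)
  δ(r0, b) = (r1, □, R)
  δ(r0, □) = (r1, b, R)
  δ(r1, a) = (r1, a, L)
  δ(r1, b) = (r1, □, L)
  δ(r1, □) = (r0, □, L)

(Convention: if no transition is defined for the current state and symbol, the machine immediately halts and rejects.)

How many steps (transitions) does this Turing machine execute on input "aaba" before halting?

Execution trace:
Initial: [r0]aaba
Step 1: δ(r0, a) = (rA, b, L) → [rA]□baba

The machine reaches the accept state rA and halts.

The machine executed 1 step before halting.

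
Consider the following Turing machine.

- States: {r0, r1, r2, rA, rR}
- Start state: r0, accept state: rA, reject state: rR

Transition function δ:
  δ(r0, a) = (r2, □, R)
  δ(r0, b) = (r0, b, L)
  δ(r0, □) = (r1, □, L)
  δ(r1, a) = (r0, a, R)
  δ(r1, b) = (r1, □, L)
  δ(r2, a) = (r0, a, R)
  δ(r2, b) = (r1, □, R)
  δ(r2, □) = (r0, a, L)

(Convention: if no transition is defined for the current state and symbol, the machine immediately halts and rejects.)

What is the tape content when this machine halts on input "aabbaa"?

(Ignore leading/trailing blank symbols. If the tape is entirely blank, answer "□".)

Execution trace:
Initial: [r0]aabbaa
Step 1: δ(r0, a) = (r2, □, R) → □[r2]abbaa
Step 2: δ(r2, a) = (r0, a, R) → □a[r0]bbaa
Step 3: δ(r0, b) = (r0, b, L) → □[r0]abbaa
Step 4: δ(r0, a) = (r2, □, R) → □□[r2]bbaa
Step 5: δ(r2, b) = (r1, □, R) → □□□[r1]baa
Step 6: δ(r1, b) = (r1, □, L) → □□[r1]□□aa

No transition is defined for δ(r1, □). By convention the machine halts and rejects.

Final tape (ignoring leading/trailing blanks): aa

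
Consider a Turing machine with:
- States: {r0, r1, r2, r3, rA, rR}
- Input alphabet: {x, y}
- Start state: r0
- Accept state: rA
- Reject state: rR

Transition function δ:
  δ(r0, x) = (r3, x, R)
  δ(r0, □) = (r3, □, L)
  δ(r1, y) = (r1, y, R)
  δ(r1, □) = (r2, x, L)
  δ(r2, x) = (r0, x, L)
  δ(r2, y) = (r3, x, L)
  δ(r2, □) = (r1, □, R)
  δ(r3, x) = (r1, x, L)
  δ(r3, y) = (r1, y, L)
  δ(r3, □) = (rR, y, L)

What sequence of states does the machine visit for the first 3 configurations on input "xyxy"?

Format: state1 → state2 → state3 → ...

Execution trace:
Initial: [r0]xyxy
Step 1: δ(r0, x) = (r3, x, R) → x[r3]yxy
Step 2: δ(r3, y) = (r1, y, L) → [r1]xyxy

No transition is defined for δ(r1, x). By convention the machine halts and rejects.

State sequence: r0 → r3 → r1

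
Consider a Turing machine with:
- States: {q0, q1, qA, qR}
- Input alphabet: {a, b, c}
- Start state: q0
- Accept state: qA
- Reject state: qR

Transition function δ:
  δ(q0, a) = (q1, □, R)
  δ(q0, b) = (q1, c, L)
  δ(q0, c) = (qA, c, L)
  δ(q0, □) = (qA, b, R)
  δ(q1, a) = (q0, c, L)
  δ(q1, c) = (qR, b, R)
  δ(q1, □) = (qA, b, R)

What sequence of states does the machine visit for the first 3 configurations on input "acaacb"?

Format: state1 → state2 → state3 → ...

Execution trace:
Initial: [q0]acaacb
Step 1: δ(q0, a) = (q1, □, R) → □[q1]caacb
Step 2: δ(q1, c) = (qR, b, R) → □b[qR]aacb

The machine reaches the reject state qR and halts.

State sequence: q0 → q1 → qR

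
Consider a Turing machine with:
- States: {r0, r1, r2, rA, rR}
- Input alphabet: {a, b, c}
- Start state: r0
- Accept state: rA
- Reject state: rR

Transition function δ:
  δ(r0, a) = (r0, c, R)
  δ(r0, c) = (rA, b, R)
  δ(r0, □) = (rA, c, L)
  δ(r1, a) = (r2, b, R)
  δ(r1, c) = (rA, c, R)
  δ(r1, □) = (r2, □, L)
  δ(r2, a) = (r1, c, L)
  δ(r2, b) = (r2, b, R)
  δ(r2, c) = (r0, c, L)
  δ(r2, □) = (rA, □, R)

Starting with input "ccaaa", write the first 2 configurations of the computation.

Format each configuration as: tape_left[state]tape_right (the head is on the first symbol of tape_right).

Transitions applied:
Step 1: δ(r0, c) = (rA, b, R)

The first 2 configurations are:
[r0]ccaaa ⊢ b[rA]caaa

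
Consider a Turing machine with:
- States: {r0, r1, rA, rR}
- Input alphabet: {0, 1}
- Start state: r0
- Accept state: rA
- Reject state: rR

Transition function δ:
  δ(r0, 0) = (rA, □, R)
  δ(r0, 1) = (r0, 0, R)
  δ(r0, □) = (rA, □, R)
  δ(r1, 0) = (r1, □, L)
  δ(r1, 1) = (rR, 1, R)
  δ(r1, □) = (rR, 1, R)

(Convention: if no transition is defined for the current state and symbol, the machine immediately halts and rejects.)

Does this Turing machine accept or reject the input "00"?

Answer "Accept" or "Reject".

Execution trace:
Initial: [r0]00
Step 1: δ(r0, 0) = (rA, □, R) → □[rA]0

The machine reaches the accept state rA and halts.

Answer: Accept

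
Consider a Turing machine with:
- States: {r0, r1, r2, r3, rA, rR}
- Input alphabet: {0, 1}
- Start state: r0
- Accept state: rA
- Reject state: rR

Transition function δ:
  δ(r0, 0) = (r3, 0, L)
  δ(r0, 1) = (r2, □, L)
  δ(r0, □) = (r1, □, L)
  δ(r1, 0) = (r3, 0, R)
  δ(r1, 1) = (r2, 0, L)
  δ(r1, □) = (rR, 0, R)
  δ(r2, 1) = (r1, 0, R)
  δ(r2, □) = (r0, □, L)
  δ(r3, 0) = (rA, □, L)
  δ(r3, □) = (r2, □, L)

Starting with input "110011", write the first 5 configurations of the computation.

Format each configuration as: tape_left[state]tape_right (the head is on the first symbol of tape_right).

Transitions applied:
Step 1: δ(r0, 1) = (r2, □, L)
Step 2: δ(r2, □) = (r0, □, L)
Step 3: δ(r0, □) = (r1, □, L)
Step 4: δ(r1, □) = (rR, 0, R)

The first 5 configurations are:
[r0]110011 ⊢ [r2]□□10011 ⊢ [r0]□□□10011 ⊢ [r1]□□□□10011 ⊢ 0[rR]□□□10011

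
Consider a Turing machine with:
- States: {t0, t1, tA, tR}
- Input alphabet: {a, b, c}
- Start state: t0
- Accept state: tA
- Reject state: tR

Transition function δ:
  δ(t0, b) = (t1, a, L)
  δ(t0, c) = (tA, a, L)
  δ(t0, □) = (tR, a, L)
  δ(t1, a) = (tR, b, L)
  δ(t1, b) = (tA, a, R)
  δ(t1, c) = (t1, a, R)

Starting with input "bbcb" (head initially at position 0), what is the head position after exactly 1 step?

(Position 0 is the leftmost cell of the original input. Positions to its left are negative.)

Execution trace (head position shown):
Step 0: [t0]bbcb  (head at position 0)
Step 1: move left → [t1]□abcb  (head at position -1)

After 1 step, the head is at position -1.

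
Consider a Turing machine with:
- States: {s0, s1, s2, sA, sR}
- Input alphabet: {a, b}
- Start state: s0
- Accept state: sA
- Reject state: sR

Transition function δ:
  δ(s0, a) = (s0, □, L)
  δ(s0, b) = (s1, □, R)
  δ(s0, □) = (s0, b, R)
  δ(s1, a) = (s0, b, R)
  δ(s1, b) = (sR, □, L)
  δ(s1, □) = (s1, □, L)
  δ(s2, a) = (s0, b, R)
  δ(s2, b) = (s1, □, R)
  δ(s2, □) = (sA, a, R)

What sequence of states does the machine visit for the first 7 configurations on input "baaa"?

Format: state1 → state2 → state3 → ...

Execution trace:
Initial: [s0]baaa
Step 1: δ(s0, b) = (s1, □, R) → □[s1]aaa
Step 2: δ(s1, a) = (s0, b, R) → □b[s0]aa
Step 3: δ(s0, a) = (s0, □, L) → □[s0]b□a
Step 4: δ(s0, b) = (s1, □, R) → □□[s1]□a
Step 5: δ(s1, □) = (s1, □, L) → □[s1]□□a
Step 6: δ(s1, □) = (s1, □, L) → [s1]□□□a

State sequence: s0 → s1 → s0 → s0 → s1 → s1 → s1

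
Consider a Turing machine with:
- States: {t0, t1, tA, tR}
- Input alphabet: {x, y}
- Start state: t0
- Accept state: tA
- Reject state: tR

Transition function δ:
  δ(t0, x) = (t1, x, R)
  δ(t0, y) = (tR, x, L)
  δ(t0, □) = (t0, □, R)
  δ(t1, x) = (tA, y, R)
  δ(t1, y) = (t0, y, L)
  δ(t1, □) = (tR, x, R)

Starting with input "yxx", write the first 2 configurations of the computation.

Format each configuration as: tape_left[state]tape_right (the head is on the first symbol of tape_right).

Transitions applied:
Step 1: δ(t0, y) = (tR, x, L)

The first 2 configurations are:
[t0]yxx ⊢ [tR]□xxx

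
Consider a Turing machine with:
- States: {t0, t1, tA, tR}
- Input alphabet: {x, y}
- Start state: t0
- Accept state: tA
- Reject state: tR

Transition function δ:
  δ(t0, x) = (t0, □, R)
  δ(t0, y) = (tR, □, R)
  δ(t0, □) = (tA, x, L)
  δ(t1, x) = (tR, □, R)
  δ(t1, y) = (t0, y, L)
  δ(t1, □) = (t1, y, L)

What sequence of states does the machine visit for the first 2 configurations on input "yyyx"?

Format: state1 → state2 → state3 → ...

Execution trace:
Initial: [t0]yyyx
Step 1: δ(t0, y) = (tR, □, R) → □[tR]yyx

The machine reaches the reject state tR and halts.

State sequence: t0 → tR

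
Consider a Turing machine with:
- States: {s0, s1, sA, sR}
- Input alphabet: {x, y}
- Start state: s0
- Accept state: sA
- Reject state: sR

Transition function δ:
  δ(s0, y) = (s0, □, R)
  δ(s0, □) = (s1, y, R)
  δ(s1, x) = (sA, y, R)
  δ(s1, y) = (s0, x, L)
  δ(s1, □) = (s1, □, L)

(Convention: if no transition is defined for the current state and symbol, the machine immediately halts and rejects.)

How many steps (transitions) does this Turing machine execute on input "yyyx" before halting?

Execution trace:
Initial: [s0]yyyx
Step 1: δ(s0, y) = (s0, □, R) → □[s0]yyx
Step 2: δ(s0, y) = (s0, □, R) → □□[s0]yx
Step 3: δ(s0, y) = (s0, □, R) → □□□[s0]x

No transition is defined for δ(s0, x). By convention the machine halts and rejects.

The machine executed 3 steps before halting.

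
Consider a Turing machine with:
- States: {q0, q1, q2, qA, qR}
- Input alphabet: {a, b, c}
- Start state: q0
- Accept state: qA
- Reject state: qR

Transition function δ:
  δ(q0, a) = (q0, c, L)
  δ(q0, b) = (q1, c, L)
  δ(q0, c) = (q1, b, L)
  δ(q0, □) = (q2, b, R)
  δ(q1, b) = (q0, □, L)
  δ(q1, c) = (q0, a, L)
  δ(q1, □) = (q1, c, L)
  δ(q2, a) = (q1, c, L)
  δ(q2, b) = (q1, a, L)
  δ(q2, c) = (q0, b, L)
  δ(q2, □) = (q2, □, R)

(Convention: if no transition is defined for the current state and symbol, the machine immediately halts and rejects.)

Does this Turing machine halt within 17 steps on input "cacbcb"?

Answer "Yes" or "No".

Execution trace:
Initial: [q0]cacbcb
Step 1: δ(q0, c) = (q1, b, L) → [q1]□bacbcb
Step 2: δ(q1, □) = (q1, c, L) → [q1]□cbacbcb
Step 3: δ(q1, □) = (q1, c, L) → [q1]□ccbacbcb
Step 4: δ(q1, □) = (q1, c, L) → [q1]□cccbacbcb
Step 5: δ(q1, □) = (q1, c, L) → [q1]□ccccbacbcb
Step 6: δ(q1, □) = (q1, c, L) → [q1]□cccccbacbcb
Step 7: δ(q1, □) = (q1, c, L) → [q1]□ccccccbacbcb
Step 8: δ(q1, □) = (q1, c, L) → [q1]□cccccccbacbcb
Step 9: δ(q1, □) = (q1, c, L) → [q1]□ccccccccbacbcb
Step 10: δ(q1, □) = (q1, c, L) → [q1]□cccccccccbacbcb
Step 11: δ(q1, □) = (q1, c, L) → [q1]□ccccccccccbacbcb
Step 12: δ(q1, □) = (q1, c, L) → [q1]□cccccccccccbacbcb
Step 13: δ(q1, □) = (q1, c, L) → [q1]□ccccccccccccbacbcb
Step 14: δ(q1, □) = (q1, c, L) → [q1]□cccccccccccccbacbcb
Step 15: δ(q1, □) = (q1, c, L) → [q1]□ccccccccccccccbacbcb
Step 16: δ(q1, □) = (q1, c, L) → [q1]□cccccccccccccccbacbcb
Step 17: δ(q1, □) = (q1, c, L) → [q1]□ccccccccccccccccbacbcb

The machine has not reached a halting state after 17 steps.
The machine did not halt within the 17-step bound.

Answer: No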